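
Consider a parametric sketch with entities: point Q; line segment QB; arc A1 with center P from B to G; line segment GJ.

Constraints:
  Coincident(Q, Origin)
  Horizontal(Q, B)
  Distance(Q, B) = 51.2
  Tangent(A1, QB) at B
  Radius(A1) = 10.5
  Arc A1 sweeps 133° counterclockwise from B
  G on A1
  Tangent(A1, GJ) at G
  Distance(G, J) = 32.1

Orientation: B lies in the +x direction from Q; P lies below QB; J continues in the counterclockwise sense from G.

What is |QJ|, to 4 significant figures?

77.27

Q is at the origin; Q and B share the same y with |QB| = 51.2 and B on the +x side, so B = (51.20, 0.000). Since A1 is tangent to QB there, PB ⟂ QB, so P = B + (0, -10.5) = (51.20, -10.50). On A1, B sits at bearing 90° from P; a 133° counterclockwise sweep puts G at bearing 223°, so G = P + 10.5·(cos 223°, sin 223°) = (43.52, -17.66). The tangent condition forces PG to be normal to GJ, so GJ runs along (−sin 223°, cos 223°); with |GJ| = 32.1, J = (65.41, -41.14). Then |QJ| = |J − Q| = 77.27.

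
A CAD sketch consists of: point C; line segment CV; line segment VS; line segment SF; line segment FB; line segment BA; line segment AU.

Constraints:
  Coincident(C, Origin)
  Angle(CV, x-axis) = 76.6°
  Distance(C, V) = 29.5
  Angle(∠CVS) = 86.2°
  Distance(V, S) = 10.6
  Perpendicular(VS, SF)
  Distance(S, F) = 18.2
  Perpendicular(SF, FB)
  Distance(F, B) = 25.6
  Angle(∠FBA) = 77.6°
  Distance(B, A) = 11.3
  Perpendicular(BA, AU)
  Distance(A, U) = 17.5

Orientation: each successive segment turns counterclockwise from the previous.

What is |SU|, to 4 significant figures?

12.50

∠FBA = 77.6° gives BA at 92.80° from the x-axis; with |BA| = 11.3, A = (18.04, 19.54). BA ⟂ AU, so AU runs at -177.2°; with |AU| = 17.5, U = (0.5602, 18.68). Then |SU| = |U − S| = 12.50.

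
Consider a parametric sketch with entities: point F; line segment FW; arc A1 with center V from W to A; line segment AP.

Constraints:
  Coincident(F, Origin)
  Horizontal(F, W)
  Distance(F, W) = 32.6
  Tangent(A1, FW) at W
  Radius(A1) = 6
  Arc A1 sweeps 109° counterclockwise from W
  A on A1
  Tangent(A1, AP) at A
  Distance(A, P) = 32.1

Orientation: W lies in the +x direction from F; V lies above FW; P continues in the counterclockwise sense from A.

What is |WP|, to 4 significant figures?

38.60

On A1, W sits at bearing -90° from V; a 109° counterclockwise sweep puts A at bearing 19°, so A = V + 6.0·(cos 19°, sin 19°) = (38.27, 7.953). Tangency of A1 to AP means the radius VA is perpendicular to AP, so AP runs along (−sin 19°, cos 19°); with |AP| = 32.1, P = (27.82, 38.30). Then |WP| = |P − W| = 38.60.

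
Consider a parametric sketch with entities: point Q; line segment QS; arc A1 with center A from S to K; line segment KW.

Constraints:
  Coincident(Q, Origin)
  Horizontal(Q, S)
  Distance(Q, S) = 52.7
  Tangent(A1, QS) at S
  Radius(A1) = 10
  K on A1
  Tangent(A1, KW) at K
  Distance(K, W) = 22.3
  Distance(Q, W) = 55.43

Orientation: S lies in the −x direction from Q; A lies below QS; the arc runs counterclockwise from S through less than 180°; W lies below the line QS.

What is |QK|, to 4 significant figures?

62.27

Checks: |AK| = 10.00 ✓; ∠(AK, KW) = 90.00° ✓; |KW| = 22.30 ✓; |QW| = 55.43 ✓.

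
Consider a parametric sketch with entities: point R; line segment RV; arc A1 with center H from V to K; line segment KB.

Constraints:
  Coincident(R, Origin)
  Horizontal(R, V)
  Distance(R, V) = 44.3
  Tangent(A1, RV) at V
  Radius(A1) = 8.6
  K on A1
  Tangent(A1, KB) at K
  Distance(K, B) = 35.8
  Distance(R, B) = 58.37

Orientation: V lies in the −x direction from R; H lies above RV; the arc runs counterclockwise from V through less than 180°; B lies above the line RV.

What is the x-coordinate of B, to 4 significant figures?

-37.45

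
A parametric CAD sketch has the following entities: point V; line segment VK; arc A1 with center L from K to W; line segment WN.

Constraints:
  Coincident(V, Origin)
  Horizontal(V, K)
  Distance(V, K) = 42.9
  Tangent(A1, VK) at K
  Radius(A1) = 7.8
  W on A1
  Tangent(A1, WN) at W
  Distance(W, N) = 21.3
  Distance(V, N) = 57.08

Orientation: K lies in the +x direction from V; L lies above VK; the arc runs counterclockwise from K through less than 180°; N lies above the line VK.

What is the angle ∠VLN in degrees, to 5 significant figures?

115.20°

V is at the origin; VK is horizontal with |VK| = 42.9 and K on the +x side, so K = (42.900, 0.0000). Since A1 is tangent to VK there, LK ⟂ VK, so L = K + (0, 7.8) = (42.900, 7.8000). Since LW ⟂ WN (tangency), |LN| = √(7.8² + 21.3²) = 22.683 regardless of where W sits on A1. So N lies on both circle(V, 57.08) and circle(L, 22.683); the above-VK intersection is N = (48.732, 29.721). W is the foot of the tangent from N: W = (50.668, 8.5089).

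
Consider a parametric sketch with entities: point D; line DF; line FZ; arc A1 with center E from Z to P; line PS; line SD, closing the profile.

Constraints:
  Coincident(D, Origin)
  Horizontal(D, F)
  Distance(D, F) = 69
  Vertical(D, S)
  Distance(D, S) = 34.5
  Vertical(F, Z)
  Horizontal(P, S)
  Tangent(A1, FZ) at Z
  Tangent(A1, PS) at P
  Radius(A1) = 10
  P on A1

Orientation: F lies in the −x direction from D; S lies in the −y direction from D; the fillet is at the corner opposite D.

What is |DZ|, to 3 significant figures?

73.2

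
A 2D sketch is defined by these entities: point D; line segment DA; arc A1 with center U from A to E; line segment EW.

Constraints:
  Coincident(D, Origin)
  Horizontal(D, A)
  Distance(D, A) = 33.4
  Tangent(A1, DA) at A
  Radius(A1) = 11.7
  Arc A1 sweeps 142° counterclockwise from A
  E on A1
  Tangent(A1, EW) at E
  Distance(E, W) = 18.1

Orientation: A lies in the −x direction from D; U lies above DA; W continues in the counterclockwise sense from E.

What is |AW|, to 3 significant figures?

32.8

D is at the origin; D and A share the same y with |DA| = 33.4 and A on the −x side, so A = (-33.4, 0.00). The tangent condition forces UA to be normal to DA, so U = A + (0, 11.7) = (-33.4, 11.7). On A1, A sits at bearing -90° from U; a 142° counterclockwise sweep puts E at bearing 52°, so E = U + 11.7·(cos 52°, sin 52°) = (-26.2, 20.9). The tangent condition forces UE to be normal to EW, so EW runs along (−sin 52°, cos 52°); with |EW| = 18.1, W = (-40.5, 32.1). Then |AW| = |W − A| = 32.8.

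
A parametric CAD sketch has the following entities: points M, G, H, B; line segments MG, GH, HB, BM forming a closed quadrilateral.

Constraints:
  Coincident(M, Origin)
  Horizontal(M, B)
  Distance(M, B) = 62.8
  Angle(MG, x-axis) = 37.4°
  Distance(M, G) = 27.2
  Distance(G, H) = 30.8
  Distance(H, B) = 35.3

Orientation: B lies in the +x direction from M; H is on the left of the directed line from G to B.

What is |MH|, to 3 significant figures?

57.9

Checks: M.y = 0.00, B.y = 0.00 ✓; |GH| = 30.80 ✓; |HB| = 35.30 ✓.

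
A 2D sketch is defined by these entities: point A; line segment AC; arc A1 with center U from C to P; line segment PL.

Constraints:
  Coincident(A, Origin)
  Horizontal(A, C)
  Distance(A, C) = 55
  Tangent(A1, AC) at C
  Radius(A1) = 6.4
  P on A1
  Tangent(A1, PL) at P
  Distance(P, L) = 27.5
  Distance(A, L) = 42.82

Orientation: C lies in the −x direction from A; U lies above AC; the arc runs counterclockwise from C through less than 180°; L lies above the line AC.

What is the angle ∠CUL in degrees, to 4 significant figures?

132.9°

Checks: |UP| = 6.400 ✓; ∠(UP, PL) = 90.00° ✓; |PL| = 27.50 ✓; |AL| = 42.82 ✓.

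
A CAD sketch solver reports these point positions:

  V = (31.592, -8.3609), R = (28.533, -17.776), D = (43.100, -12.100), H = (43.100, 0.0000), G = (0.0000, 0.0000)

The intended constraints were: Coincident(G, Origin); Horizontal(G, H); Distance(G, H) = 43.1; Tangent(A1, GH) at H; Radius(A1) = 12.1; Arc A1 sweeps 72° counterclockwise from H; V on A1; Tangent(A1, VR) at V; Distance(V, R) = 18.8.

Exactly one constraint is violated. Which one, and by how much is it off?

Distance(V, R) = 18.8 — off by 8.90.

G = (0.00, 0.00) ✓; G.y = 0.00, H.y = 0.00 ✓; |GH| = 43.10 ✓; ∠(DH, HG) = 90.00° ✓; |DH| = 12.10 ✓; bearing(D→V) − bearing(D→H) = 72.00° ✓; |DV| = 12.10 ✓; ∠(DV, VR) = 90.00° ✓; |VR| = 9.900 ✗.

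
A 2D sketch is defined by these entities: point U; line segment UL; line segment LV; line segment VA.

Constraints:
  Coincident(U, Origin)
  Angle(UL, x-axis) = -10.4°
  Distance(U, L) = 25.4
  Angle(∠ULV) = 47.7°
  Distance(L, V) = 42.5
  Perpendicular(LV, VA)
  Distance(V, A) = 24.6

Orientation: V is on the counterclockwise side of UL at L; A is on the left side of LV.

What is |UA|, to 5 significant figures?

26.062

∠ULV = 47.7°, so LV runs at -10.4° + (180° − 47.7°) = 121.90° from the x-axis; with |LV| = 42.5, V = L + 42.5·(cos 121.90°, sin 121.90°) = (2.5241, 31.496). The perpendicularity gives VA at right angles to LV; with |VA| = 24.6 on the left of LV, A = V + 24.6·(-0.84897, -0.52844) = (-18.361, 18.497). Then |UA| = |A − U| = 26.062.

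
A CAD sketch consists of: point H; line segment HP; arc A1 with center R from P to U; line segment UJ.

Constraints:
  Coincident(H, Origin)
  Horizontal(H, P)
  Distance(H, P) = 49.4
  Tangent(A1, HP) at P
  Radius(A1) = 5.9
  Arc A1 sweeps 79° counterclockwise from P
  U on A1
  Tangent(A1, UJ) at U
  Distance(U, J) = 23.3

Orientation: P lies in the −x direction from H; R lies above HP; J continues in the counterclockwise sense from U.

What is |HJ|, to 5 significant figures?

47.938

H is at the origin; H and P share the same y with |HP| = 49.4 and P on the −x side, so P = (-49.400, 0.0000). Tangency of A1 to HP means the radius RP is perpendicular to HP, so R = P + (0, 5.9) = (-49.400, 5.9000). On A1, P sits at bearing -90° from R; a 79° counterclockwise sweep puts U at bearing -11°, so U = R + 5.9·(cos -11°, sin -11°) = (-43.608, 4.7742). A1 meets UJ tangentially, so RU is at right angles to UJ, so UJ runs along (−sin -11°, cos -11°); with |UJ| = 23.3, J = (-39.163, 27.646). Then |HJ| = |J − H| = 47.938.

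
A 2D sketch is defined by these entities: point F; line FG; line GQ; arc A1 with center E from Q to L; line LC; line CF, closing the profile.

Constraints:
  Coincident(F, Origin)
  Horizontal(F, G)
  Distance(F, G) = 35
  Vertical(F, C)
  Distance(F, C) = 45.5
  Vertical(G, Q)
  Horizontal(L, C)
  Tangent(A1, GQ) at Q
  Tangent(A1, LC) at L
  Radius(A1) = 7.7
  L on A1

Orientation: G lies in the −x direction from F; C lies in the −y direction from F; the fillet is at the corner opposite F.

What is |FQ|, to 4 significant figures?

51.52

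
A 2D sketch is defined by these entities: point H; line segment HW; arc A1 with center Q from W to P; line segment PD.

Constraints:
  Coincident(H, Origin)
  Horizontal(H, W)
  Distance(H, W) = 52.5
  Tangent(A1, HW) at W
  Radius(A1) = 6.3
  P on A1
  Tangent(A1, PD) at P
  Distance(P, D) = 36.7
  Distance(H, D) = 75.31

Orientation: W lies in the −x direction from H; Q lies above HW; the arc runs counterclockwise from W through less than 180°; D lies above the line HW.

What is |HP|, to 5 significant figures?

47.648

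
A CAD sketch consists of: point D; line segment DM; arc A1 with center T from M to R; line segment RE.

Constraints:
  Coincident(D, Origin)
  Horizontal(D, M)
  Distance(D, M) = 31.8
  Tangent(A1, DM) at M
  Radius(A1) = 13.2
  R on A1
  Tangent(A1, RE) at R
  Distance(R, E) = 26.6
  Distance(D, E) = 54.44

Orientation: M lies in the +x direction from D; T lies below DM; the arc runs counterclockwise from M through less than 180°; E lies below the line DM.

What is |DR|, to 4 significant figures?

28.37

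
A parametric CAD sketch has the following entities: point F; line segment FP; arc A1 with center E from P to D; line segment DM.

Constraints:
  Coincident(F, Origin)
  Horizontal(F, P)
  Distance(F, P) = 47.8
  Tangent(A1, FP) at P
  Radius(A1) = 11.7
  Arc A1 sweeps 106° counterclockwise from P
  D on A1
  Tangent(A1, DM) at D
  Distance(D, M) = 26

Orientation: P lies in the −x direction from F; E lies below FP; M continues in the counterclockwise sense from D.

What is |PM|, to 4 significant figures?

40.13

On A1, P sits at bearing 90° from E; a 106° counterclockwise sweep puts D at bearing 196°, so D = E + 11.7·(cos 196°, sin 196°) = (-59.05, -14.92). The tangent condition forces ED to be normal to DM, so DM runs along (−sin 196°, cos 196°); with |DM| = 26.0, M = (-51.88, -39.92). Then |PM| = |M − P| = 40.13.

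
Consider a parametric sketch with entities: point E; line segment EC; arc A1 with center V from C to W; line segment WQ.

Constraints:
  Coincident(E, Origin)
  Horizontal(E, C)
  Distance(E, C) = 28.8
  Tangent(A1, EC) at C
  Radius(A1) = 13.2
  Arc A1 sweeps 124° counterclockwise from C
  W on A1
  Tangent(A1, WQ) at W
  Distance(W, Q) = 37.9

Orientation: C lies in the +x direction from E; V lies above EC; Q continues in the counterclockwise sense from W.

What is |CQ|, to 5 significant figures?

53.002

E is at the origin; E and C share the same y with |EC| = 28.8 and C on the +x side, so C = (28.800, 0.0000). Since A1 is tangent to EC there, VC ⟂ EC, so V = C + (0, 13.2) = (28.800, 13.200). On A1, C sits at bearing -90° from V; a 124° counterclockwise sweep puts W at bearing 34°, so W = V + 13.2·(cos 34°, sin 34°) = (39.743, 20.581). Since A1 is tangent to WQ there, VW ⟂ WQ, so WQ runs along (−sin 34°, cos 34°); with |WQ| = 37.9, Q = (18.550, 52.002). Then |CQ| = |Q − C| = 53.002.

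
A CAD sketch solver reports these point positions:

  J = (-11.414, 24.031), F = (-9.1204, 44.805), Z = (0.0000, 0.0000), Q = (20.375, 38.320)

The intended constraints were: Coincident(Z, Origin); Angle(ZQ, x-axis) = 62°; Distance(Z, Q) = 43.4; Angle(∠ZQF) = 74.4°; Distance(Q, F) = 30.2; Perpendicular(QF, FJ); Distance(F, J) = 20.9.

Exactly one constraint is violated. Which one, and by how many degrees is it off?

Perpendicular(QF, FJ) — off by 6.10°.

Z = (0.00, 0.00) ✓; ZQ at 62.00° ✓; |ZQ| = 43.40 ✓; ∠ZQF = 74.40° ✓; |QF| = 30.20 ✓; ∠(QF, FJ) = 96.10° ✗; |FJ| = 20.90 ✓.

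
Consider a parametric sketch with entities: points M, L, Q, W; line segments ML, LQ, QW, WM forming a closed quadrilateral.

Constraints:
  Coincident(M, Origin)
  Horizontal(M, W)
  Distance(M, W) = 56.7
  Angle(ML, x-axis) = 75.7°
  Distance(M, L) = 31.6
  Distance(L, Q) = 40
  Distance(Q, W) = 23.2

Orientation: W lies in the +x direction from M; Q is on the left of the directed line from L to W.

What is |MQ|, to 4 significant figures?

51.07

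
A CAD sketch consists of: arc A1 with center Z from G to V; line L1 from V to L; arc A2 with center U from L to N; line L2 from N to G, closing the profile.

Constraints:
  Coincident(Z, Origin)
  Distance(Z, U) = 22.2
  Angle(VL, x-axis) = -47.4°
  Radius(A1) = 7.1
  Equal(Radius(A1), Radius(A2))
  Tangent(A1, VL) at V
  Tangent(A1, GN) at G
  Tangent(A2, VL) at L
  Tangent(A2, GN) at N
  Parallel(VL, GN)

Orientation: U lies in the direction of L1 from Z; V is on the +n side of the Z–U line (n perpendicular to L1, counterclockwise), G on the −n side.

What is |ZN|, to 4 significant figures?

23.31

The slot axis is L1's direction at -47.4°, so u = (cos -47.4°, sin -47.4°) = (0.6769, -0.7361) and n = (−sin -47.4°, cos -47.4°) = (0.7361, 0.6769). Z is at the origin and U lies 22.2 along u from Z, so U = 22.2·u = (15.03, -16.34). Tangency of A1 to both parallel lines with radius 7.1 puts V and G at Z ± 7.1·n: V = (5.226, 4.806), G = (-5.226, -4.806). Equal radii place L and N the same way about U: L = U + 7.1·n = (20.25, -11.54), N = U − 7.1·n = (9.800, -21.15). Then |ZN| = |N − Z| = 23.31.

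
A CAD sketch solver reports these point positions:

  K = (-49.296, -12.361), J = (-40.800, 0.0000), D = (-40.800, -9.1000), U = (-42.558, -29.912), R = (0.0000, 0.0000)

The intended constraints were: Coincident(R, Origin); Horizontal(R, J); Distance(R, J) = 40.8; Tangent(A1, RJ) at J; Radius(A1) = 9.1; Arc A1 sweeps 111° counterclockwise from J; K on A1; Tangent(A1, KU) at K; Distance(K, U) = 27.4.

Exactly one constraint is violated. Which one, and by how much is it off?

Distance(K, U) = 27.4 — off by 8.60.

R = (0.00, 0.00) ✓; R.y = 0.00, J.y = 0.00 ✓; |RJ| = 40.80 ✓; ∠(DJ, JR) = 90.00° ✓; |DJ| = 9.100 ✓; bearing(D→K) − bearing(D→J) = 111.0° ✓; |DK| = 9.100 ✓; ∠(DK, KU) = 90.00° ✓; |KU| = 18.80 ✗.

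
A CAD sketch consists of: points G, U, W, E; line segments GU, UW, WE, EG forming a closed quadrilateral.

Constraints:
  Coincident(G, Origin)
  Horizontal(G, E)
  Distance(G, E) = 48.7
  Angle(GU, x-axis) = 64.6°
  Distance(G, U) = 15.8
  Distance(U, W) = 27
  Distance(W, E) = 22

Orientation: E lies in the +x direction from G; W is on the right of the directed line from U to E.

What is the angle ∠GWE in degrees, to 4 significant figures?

162.9°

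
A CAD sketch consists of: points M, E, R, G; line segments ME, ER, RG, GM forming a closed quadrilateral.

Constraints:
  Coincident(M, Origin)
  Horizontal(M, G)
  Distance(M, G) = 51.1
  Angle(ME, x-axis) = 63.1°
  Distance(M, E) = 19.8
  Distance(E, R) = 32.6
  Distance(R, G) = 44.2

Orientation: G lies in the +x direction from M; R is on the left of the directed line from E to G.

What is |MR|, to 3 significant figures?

51.7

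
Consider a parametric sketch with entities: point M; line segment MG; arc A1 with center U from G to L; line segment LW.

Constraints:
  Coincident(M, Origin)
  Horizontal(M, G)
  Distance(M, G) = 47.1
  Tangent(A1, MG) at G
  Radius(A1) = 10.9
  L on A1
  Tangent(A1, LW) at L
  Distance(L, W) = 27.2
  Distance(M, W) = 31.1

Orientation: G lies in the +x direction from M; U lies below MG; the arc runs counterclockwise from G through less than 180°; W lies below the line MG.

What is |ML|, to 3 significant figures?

39.3

Checks: |UL| = 10.90 ✓; ∠(UL, LW) = 90.00° ✓; |LW| = 27.20 ✓; |MW| = 31.10 ✓.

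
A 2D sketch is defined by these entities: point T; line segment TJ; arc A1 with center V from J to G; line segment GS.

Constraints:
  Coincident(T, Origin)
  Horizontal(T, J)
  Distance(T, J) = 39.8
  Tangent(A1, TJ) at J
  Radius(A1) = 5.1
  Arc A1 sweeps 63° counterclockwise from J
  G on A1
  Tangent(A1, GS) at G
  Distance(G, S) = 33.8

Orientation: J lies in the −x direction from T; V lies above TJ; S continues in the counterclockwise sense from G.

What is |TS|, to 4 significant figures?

38.46

On A1, J sits at bearing -90° from V; a 63° counterclockwise sweep puts G at bearing -27°, so G = V + 5.1·(cos -27°, sin -27°) = (-35.26, 2.785). Tangency of A1 to GS means the radius VG is perpendicular to GS, so GS runs along (−sin -27°, cos -27°); with |GS| = 33.8, S = (-19.91, 32.90). Then |TS| = |S − T| = 38.46.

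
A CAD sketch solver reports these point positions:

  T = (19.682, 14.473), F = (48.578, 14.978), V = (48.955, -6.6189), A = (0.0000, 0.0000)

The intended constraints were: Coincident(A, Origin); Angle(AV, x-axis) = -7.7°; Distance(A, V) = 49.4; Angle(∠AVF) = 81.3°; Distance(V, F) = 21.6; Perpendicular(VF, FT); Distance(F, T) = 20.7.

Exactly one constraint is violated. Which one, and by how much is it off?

Distance(F, T) = 20.7 — off by 8.20.

A = (0.00, 0.00) ✓; AV at -7.700° ✓; |AV| = 49.40 ✓; ∠AVF = 81.30° ✓; |VF| = 21.60 ✓; ∠(VF, FT) = 90.00° ✓; |FT| = 28.90 ✗.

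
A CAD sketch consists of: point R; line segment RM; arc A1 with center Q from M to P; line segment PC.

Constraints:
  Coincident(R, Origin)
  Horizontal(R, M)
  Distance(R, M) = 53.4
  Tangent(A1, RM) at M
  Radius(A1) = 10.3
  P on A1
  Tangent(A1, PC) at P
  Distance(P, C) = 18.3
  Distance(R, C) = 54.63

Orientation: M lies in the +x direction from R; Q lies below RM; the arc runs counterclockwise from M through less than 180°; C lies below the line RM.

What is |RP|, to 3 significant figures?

44.8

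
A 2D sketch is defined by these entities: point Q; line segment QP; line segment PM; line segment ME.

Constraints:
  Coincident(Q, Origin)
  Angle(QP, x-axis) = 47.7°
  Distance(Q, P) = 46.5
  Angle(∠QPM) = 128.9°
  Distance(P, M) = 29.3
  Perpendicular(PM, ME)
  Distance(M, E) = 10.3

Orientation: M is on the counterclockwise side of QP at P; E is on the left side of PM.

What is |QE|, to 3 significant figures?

64.0

Q is at the origin; QP runs at 47.7° with length 46.5, so P = 46.5·(cos 47.7°, sin 47.7°) = (31.3, 34.4). ∠QPM = 128.9°, so PM runs at 47.7° + (180° − 128.9°) = 98.8° from the x-axis; with |PM| = 29.3, M = P + 29.3·(cos 98.8°, sin 98.8°) = (26.8, 63.3). The perpendicularity gives ME at right angles to PM; with |ME| = 10.3 on the left of PM, E = M + 10.3·(-0.988, -0.153) = (16.6, 61.8). Then |QE| = |E − Q| = 64.0.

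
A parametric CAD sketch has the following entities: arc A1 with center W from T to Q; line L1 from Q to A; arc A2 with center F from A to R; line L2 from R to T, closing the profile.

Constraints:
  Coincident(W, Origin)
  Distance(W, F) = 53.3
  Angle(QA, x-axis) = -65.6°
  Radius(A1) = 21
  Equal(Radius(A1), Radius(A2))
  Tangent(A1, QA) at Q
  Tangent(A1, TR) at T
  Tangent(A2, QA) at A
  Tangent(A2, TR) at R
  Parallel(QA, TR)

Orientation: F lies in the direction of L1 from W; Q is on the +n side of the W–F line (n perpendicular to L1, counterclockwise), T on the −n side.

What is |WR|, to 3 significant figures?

57.3

The slot axis is L1's direction at -65.6°, so u = (cos -65.6°, sin -65.6°) = (0.413, -0.911) and n = (−sin -65.6°, cos -65.6°) = (0.911, 0.413). W is at the origin and F lies 53.3 along u from W, so F = 53.3·u = (22.0, -48.5). Tangency of A1 to both parallel lines with radius 21.0 puts Q and T at W ± 21.0·n: Q = (19.1, 8.68), T = (-19.1, -8.68). Equal radii place A and R the same way about F: A = F + 21.0·n = (41.1, -39.9), R = F − 21.0·n = (2.89, -57.2). Then |WR| = |R − W| = 57.3.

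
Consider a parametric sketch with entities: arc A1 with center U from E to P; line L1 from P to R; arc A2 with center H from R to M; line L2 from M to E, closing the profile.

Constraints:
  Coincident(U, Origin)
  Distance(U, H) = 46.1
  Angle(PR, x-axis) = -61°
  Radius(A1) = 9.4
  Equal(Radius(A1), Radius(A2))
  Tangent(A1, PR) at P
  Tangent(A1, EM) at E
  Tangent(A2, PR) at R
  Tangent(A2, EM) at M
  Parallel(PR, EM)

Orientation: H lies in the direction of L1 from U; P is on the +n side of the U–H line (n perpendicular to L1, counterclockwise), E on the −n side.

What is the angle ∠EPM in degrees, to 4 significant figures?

67.81°

The slot axis is L1's direction at -61.0°, so u = (cos -61.0°, sin -61.0°) = (0.4848, -0.8746) and n = (−sin -61.0°, cos -61.0°) = (0.8746, 0.4848). U is at the origin and H lies 46.1 along u from U, so H = 46.1·u = (22.35, -40.32). Tangency of A1 to both parallel lines with radius 9.4 puts P and E at U ± 9.4·n: P = (8.221, 4.557), E = (-8.221, -4.557). Equal radii place R and M the same way about H: R = H + 9.4·n = (30.57, -35.76), M = H − 9.4·n = (14.13, -44.88). Then cos ∠EPM = PE·PM / (|PE||PM|), giving 67.81°.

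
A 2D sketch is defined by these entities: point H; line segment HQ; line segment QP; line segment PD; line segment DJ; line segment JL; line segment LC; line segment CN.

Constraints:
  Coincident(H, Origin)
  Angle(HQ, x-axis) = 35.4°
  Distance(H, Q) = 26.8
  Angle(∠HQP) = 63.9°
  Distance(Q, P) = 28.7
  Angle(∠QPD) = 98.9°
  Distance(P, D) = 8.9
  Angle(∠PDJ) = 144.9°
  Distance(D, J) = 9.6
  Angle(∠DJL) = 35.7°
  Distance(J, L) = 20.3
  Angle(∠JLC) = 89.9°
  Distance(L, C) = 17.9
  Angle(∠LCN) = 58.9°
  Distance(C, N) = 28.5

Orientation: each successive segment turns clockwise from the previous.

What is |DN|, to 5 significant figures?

12.158

∠JLC = 89.9° gives LC at -71.300° from the x-axis; with |LC| = 17.9, C = (33.799, -23.200). ∠LCN = 58.9° gives CN at 167.60° from the x-axis; with |CN| = 28.5, N = (5.9641, -17.080). Then |DN| = |N − D| = 12.158.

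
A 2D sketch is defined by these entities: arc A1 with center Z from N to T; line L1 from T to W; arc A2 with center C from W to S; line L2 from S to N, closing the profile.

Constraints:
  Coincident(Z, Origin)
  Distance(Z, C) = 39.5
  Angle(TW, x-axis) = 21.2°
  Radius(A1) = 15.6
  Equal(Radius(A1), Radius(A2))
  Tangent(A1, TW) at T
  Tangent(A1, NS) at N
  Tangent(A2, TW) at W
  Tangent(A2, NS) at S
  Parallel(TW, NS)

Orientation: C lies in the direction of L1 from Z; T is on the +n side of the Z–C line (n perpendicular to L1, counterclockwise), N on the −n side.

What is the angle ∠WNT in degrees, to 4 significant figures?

51.70°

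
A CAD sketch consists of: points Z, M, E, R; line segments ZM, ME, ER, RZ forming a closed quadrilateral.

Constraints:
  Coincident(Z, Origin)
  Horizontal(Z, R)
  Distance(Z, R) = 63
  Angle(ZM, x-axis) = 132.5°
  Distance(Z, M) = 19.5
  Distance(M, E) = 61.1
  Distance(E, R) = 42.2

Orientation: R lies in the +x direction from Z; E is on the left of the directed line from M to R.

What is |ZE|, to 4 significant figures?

57.30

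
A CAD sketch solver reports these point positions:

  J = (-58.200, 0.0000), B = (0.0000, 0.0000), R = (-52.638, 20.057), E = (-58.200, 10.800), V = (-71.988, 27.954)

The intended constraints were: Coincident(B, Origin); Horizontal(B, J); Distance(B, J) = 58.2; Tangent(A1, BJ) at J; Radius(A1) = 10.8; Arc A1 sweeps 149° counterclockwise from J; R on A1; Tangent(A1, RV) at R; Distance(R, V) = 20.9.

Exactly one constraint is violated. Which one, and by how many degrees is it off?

Tangent(A1, RV) at R — off by 8.80°.

B = (0.00, 0.00) ✓; B.y = 0.00, J.y = 0.00 ✓; |BJ| = 58.20 ✓; ∠(EJ, JB) = 90.00° ✓; |EJ| = 10.80 ✓; bearing(E→R) − bearing(E→J) = 149.0° ✓; |ER| = 10.80 ✓; ∠(ER, RV) = 81.20° ✗; |RV| = 20.90 ✓.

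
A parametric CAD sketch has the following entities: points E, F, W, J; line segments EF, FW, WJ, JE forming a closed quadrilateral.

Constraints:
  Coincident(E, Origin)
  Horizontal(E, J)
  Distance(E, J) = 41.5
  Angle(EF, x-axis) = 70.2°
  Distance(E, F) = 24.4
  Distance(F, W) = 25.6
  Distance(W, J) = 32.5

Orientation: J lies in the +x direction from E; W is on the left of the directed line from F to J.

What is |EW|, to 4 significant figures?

45.07

E is at the origin; E and J share the same y with |EJ| = 41.5 and J in +x, so J = (41.5, 0). EF runs at 70.2° with |EF| = 24.4, so F = (8.265, 22.96). W is determined by |FW| = 25.6 and |WJ| = 32.5 together: it lies at the intersection of circle(F, 25.6) and circle(J, 32.5). With |FJ| = 40.39, the foot of the radical line on FJ is 15.23 from F and the perpendicular offset is √(25.6² − 15.23²) = 20.57. Taking the left-of-FJ solution: W = (32.49, 31.23).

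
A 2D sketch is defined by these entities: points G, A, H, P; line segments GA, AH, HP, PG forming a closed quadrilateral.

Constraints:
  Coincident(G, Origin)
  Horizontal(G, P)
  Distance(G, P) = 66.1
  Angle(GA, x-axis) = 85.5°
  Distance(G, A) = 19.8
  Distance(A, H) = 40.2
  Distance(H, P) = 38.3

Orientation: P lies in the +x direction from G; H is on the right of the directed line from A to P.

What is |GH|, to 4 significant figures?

30.57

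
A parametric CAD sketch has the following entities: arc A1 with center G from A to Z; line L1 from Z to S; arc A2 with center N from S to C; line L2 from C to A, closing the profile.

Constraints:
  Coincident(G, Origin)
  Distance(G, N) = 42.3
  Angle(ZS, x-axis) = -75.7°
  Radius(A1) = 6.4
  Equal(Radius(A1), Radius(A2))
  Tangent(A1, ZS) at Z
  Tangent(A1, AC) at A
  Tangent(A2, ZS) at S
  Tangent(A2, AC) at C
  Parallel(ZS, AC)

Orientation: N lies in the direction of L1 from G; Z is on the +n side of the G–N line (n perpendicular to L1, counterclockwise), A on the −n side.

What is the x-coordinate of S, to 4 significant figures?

16.65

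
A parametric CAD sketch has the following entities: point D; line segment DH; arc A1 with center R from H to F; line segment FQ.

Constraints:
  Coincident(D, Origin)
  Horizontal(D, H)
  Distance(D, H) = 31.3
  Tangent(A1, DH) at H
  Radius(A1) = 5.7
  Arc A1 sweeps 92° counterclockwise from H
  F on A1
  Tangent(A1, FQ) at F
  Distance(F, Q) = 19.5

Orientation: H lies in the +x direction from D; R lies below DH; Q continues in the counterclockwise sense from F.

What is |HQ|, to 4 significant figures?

25.88

D is at the origin; D and H share the same y with |DH| = 31.3 and H on the +x side, so H = (31.30, 0.000). The tangent condition forces RH to be normal to DH, so R = H + (0, -5.7) = (31.30, -5.700). On A1, H sits at bearing 90° from R; a 92° counterclockwise sweep puts F at bearing 182°, so F = R + 5.7·(cos 182°, sin 182°) = (25.60, -5.899). The tangent condition forces RF to be normal to FQ, so FQ runs along (−sin 182°, cos 182°); with |FQ| = 19.5, Q = (26.28, -25.39). Then |HQ| = |Q − H| = 25.88.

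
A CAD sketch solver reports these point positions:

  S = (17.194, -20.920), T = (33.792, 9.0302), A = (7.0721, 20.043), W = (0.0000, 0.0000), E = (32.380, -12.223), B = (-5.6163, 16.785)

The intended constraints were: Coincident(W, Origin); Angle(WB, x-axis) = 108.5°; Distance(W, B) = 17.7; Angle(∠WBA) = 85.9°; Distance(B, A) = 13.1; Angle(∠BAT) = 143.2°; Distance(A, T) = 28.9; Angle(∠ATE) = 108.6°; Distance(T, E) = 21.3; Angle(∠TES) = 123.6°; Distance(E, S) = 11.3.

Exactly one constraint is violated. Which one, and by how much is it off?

Distance(E, S) = 11.3 — off by 6.20.

W = (0.00, 0.00) ✓; WB at 108.5° ✓; |WB| = 17.70 ✓; ∠WBA = 85.90° ✓; |BA| = 13.10 ✓; ∠BAT = 143.2° ✓; |AT| = 28.90 ✓; ∠ATE = 108.6° ✓; |TE| = 21.30 ✓; ∠TES = 123.6° ✓; |ES| = 17.50 ✗.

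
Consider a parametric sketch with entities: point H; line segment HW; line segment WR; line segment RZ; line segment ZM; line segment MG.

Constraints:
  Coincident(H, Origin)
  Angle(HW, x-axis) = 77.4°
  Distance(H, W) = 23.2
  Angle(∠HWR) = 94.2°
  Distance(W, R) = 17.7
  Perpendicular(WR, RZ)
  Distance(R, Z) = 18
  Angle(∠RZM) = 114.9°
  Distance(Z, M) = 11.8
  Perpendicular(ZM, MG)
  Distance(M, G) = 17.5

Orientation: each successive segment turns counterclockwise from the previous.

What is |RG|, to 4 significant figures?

19.41

H is at the origin; HW runs at 77.4° with length 23.2, so W = (5.061, 22.64). ∠HWR = 94.2° gives WR at 163.2° from the x-axis; with |WR| = 17.7, R = (-11.88, 27.76). WR ⟂ RZ, so RZ runs at -106.8°; with |RZ| = 18.0, Z = (-17.09, 10.53). ∠RZM = 114.9° gives ZM at -41.70° from the x-axis; with |ZM| = 11.8, M = (-8.276, 2.676). ZM ⟂ MG, so MG runs at 48.30°; with |MG| = 17.5, G = (3.366, 15.74). Then |RG| = |G − R| = 19.41.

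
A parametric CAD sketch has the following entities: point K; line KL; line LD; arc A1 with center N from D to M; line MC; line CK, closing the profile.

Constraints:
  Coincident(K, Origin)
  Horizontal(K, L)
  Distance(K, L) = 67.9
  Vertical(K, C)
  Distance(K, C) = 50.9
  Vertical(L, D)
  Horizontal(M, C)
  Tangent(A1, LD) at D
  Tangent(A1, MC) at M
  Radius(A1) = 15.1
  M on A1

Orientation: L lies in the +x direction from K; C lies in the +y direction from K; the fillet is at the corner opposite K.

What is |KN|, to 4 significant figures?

63.79

KC is vertical with |KC| = 50.9 and C on the +y side, so C = (0.000, 50.90). The virtual corner opposite K is at (67.90, 50.90). A1 meets LD tangentially, so ND is at right angles to LD and tangency of A1 to MC means the radius NM is perpendicular to MC, with radius 15.1, so the center N sits 15.1 in from both sides at N = (52.80, 35.80). Then |KN| = |N − K| = 63.79.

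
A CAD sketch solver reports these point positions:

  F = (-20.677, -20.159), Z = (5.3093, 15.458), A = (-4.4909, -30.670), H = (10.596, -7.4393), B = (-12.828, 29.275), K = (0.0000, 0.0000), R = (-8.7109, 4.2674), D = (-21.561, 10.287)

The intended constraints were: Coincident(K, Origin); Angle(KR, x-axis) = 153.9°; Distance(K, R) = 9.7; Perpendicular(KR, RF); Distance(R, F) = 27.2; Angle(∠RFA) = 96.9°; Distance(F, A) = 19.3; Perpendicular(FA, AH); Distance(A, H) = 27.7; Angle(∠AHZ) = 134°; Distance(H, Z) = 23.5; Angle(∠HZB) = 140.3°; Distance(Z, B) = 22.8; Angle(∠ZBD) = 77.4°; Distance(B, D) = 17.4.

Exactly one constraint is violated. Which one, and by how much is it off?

Distance(B, D) = 17.4 — off by 3.50.

K = (0.00, 0.00) ✓; KR at 153.9° ✓; |KR| = 9.700 ✓; ∠(KR, RF) = 90.00° ✓; |RF| = 27.20 ✓; ∠RFA = 96.90° ✓; |FA| = 19.30 ✓; ∠(FA, AH) = 90.00° ✓; |AH| = 27.70 ✓; ∠AHZ = 134.0° ✓; |HZ| = 23.50 ✓; ∠HZB = 140.3° ✓; |ZB| = 22.80 ✓; ∠ZBD = 77.40° ✓; |BD| = 20.90 ✗.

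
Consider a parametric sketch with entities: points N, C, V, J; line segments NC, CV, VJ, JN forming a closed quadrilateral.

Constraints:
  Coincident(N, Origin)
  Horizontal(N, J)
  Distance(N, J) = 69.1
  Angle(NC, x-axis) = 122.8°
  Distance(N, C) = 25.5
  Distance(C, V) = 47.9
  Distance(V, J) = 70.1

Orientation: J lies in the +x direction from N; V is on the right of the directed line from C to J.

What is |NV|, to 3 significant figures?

23.6

Checks: |CV| = 47.90 ✓; |VJ| = 70.10 ✓.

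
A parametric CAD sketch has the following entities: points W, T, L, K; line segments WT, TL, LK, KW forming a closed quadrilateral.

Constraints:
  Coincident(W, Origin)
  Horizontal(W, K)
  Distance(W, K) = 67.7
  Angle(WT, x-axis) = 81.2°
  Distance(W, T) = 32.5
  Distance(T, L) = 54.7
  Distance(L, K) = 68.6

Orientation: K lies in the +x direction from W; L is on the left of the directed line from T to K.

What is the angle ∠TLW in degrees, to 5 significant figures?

15.867°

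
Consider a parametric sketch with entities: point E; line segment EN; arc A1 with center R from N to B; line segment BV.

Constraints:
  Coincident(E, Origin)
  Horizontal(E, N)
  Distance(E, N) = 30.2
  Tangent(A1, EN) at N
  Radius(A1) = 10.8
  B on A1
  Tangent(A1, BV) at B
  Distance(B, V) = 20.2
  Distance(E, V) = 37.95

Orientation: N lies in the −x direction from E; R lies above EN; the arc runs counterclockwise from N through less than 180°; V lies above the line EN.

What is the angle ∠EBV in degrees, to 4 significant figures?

124.8°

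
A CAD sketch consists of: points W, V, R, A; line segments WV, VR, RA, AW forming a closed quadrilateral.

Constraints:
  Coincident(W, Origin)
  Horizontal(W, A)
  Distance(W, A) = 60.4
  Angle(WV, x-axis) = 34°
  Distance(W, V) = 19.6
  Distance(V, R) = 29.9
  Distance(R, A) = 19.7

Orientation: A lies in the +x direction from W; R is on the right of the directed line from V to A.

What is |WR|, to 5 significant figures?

41.727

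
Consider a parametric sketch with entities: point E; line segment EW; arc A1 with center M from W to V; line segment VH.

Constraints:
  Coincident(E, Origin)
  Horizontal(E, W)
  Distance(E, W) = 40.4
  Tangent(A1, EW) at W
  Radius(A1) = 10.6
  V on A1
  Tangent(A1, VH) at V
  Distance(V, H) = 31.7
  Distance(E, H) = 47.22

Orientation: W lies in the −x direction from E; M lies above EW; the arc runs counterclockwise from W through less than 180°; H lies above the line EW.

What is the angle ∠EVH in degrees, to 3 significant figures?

97.2°

E is at the origin; E and W share the same y with |EW| = 40.4 and W on the −x side, so W = (-40.4, 0.00). Tangency of A1 to EW means the radius MW is perpendicular to EW, so M = W + (0, 10.6) = (-40.4, 10.6). Since MV ⟂ VH (tangency), |MH| = √(10.6² + 31.7²) = 33.4 regardless of where V sits on A1. So H lies on both circle(E, 47.22) and circle(M, 33.4); the above-EW intersection is H = (-24.8, 40.2). V is the foot of the tangent from H: V = (-29.9, 8.89).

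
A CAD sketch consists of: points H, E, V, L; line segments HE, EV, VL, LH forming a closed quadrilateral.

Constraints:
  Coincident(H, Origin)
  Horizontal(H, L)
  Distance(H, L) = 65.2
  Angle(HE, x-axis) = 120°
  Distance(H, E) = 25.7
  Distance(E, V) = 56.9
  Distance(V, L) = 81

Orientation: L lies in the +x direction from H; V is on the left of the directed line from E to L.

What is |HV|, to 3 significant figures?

71.1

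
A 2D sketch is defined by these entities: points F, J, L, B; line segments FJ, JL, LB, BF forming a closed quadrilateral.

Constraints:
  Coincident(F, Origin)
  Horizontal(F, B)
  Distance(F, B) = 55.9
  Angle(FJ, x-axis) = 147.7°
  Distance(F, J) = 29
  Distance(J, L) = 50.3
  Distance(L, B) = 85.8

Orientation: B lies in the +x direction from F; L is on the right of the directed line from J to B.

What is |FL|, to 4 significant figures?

41.43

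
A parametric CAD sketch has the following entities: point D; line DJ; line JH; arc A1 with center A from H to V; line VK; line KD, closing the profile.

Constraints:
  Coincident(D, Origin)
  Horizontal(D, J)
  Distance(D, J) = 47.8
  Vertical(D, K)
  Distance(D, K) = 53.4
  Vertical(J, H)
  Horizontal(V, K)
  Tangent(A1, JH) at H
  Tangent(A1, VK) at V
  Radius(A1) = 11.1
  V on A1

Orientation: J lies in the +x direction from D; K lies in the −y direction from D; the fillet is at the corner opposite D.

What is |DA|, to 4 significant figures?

56.00

D and K share the same x with |DK| = 53.4 and K on the −y side, so K = (0.000, -53.40). The virtual corner opposite D is at (47.80, -53.40). Tangency of A1 to JH means the radius AH is perpendicular to JH and the tangent condition forces AV to be normal to VK, with radius 11.1, so the center A sits 11.1 in from both sides at A = (36.70, -42.30). Then |DA| = |A − D| = 56.00.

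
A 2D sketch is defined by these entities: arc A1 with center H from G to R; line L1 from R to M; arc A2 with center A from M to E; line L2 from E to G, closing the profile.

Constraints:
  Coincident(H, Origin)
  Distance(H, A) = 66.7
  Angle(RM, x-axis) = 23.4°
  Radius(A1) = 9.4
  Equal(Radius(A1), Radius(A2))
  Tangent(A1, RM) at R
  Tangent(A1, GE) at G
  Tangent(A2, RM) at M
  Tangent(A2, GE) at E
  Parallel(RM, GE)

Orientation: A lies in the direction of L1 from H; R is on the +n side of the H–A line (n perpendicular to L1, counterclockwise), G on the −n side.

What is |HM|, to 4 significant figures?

67.36

Tangency of A1 to both parallel lines with radius 9.4 puts R and G at H ± 9.4·n: R = (-3.733, 8.627), G = (3.733, -8.627). Equal radii place M and E the same way about A: M = A + 9.4·n = (57.48, 35.12), E = A − 9.4·n = (64.95, 17.86). Then |HM| = |M − H| = 67.36.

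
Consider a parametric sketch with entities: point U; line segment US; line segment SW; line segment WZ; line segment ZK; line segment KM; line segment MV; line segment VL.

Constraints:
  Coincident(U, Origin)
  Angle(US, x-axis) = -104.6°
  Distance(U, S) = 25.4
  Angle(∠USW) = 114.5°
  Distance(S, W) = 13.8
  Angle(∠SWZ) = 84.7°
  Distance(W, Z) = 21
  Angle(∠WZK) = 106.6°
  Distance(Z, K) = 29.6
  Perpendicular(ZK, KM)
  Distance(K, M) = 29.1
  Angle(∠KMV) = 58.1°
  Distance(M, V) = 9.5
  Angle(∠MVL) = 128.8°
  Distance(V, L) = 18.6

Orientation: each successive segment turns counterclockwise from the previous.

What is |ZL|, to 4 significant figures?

20.10

U is at the origin; US runs at -104.6° with length 25.4, so S = (-6.403, -24.58). ∠USW = 114.5° gives SW at -39.10° from the x-axis; with |SW| = 13.8, W = (4.307, -33.28). ∠SWZ = 84.7° gives WZ at 56.20° from the x-axis; with |WZ| = 21.0, Z = (15.99, -15.83). ∠WZK = 106.6° gives ZK at 129.6° from the x-axis; with |ZK| = 29.6, K = (-2.879, 6.975). ZK ⟂ KM, so KM runs at -140.4°; with |KM| = 29.1, M = (-25.30, -11.57). ∠KMV = 58.1° gives MV at -18.50° from the x-axis; with |MV| = 9.5, V = (-16.29, -14.59). ∠MVL = 128.8° gives VL at 32.70° from the x-axis; with |VL| = 18.6, L = (-0.6394, -4.540). Then |ZL| = |L − Z| = 20.10.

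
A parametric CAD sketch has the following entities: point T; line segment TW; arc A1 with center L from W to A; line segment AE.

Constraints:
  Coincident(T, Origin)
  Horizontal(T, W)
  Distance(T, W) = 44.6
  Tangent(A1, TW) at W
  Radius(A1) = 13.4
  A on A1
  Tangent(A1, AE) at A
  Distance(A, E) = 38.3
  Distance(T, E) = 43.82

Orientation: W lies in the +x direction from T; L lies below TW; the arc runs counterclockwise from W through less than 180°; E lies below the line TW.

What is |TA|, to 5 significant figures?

33.502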